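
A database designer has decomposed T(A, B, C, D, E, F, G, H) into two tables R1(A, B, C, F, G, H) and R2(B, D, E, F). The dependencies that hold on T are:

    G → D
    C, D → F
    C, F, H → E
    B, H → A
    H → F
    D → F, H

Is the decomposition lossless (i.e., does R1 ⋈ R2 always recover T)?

No

Common attributes: R1 ∩ R2 = {B, F}.
No dependency enlarges {B, F}, so (B, F)⁺ = {B, F}.
The closure contains neither all of R1 = {A, B, C, F, G, H} nor all of R2 = {B, D, E, F}, so the common attributes are not a superkey of either fragment. The join is lossy.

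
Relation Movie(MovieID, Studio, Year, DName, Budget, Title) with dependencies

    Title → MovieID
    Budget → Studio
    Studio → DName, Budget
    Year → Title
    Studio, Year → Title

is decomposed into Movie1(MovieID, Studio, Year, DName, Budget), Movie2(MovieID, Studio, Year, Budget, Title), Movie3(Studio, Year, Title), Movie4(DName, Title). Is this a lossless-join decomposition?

Yes

Chase test. Columns are MovieID, Studio, Year, DName, Budget, Title; row i has aⱼ where attribute j ∈ Moviei, else bᵢⱼ.
Initial tableau (one row per fragment):
  row 1: a1 a2 a3 a4 a5 b16
  row 2: a1 a2 a3 b24 a5 a6
  row 3: b31 a2 a3 b34 b35 a6
  row 4: b41 b42 b43 a4 b45 a6
Rows 2 and 3 agree on Title; apply Title→MovieID and equate their MovieID entries.
Rows 2 and 4 agree on Title; apply Title→MovieID and equate their MovieID entries.
Rows 1 and 2 agree on Studio; apply Studio→DName, Budget and equate their DName, Budget entries.
Rows 1 and 3 agree on Studio; apply Studio→DName, Budget and equate their DName, Budget entries.
Rows 1 and 2 agree on Year; apply Year→Title and equate their Title entries.
Row 1 is now all distinguished symbols — the join is lossless.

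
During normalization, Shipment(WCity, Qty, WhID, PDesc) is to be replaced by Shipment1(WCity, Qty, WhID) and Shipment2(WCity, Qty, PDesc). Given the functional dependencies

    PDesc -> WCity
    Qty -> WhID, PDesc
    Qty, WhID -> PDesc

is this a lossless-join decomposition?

Yes

Common attributes: Shipment1 ∩ Shipment2 = {WCity, Qty}.
Closure of {WCity, Qty}: Qty → WhID, PDesc applies, adding WhID, PDesc. So (WCity, Qty)⁺ = {WCity, Qty, WhID, PDesc}.
This closure contains every attribute of Shipment1, so Shipment1 ∩ Shipment2 → Shipment1. The join is lossless.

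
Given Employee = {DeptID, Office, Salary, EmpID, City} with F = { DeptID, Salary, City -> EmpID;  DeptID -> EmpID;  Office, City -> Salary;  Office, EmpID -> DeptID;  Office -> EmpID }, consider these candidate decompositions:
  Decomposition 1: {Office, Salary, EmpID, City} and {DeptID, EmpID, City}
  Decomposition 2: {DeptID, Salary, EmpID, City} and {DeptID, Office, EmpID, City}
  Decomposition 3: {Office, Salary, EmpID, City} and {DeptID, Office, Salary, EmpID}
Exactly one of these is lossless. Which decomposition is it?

Decomposition 1: common = {EmpID, City}, closure = {EmpID, City} → lossy.
Decomposition 2: common = {DeptID, EmpID, City}, closure = {DeptID, EmpID, City} → lossy.
Decomposition 3: common = {Office, Salary, EmpID}, closure = {DeptID, Office, Salary, EmpID} → lossless.

Decomposition 3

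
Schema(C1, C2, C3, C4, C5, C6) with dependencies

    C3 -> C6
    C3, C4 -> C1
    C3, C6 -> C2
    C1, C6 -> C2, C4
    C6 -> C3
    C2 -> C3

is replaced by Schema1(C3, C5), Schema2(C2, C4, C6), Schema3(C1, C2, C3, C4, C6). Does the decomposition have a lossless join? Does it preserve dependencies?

lossy but dependency-preserving

Lossless test (chase): Rows 1 and 3 agree on C3; apply C3→C6 and equate their C6 entries. Rows 1 and 3 agree on C3, C6; apply C3, C6→C2 and equate their C2 entries. Rows 1 and 2 agree on C6; apply C6→C3 and equate their C3 entries. Rows 2 and 3 agree on C3, C4; apply C3, C4→C1 and equate their C1 entries. No row becomes fully distinguished — the join is lossy.
Dependency preservation: every FD's attributes lie within a single fragment, so each can be enforced locally — preserved.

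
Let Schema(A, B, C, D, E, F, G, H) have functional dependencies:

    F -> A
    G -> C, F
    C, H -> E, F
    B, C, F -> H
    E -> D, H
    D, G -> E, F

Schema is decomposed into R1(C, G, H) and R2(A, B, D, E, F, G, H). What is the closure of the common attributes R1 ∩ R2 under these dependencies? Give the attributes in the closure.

A, C, D, E, F, G, H

R1 ∩ R2 = {G, H}.
G → C, F applies, adding C, F
C, H → E, F applies, adding E
E → D, H applies, adding D
F → A applies, adding A
Closure: {A, C, D, E, F, G, H}.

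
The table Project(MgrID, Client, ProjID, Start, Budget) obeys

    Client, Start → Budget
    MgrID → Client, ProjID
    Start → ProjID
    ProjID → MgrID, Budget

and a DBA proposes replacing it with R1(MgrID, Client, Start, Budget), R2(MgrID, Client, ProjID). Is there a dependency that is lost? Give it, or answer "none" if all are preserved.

Client, Start → Budget lies within R1.
MgrID → Client, ProjID lies within R2.
Start → ProjID: restricted closure across fragments reaches ProjID.
ProjID → MgrID, Budget: restricted closure across fragments reaches MgrID, Budget.
Every dependency is enforceable on the fragments, so the decomposition is dependency-preserving.

none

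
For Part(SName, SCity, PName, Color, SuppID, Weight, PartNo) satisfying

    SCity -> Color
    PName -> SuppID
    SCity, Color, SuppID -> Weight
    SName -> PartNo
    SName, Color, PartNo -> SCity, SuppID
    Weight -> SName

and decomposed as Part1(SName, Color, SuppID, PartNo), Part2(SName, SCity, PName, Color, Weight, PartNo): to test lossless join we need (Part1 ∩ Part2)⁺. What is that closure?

SName, SCity, Color, SuppID, Weight, PartNo

Part1 ∩ Part2 = {SName, Color, PartNo}.
SName, Color, PartNo → SCity, SuppID applies, adding SCity, SuppID
SCity, Color, SuppID → Weight applies, adding Weight
Closure: {SName, SCity, Color, SuppID, Weight, PartNo}.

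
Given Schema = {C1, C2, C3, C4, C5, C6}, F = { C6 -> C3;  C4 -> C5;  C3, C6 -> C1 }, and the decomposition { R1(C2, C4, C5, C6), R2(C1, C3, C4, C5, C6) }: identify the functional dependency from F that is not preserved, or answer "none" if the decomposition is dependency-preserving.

C6 → C3 lies within R2.
C4 → C5 lies within R1.
C3, C6 → C1 lies within R2.
Every dependency is enforceable on the fragments, so the decomposition is dependency-preserving.

none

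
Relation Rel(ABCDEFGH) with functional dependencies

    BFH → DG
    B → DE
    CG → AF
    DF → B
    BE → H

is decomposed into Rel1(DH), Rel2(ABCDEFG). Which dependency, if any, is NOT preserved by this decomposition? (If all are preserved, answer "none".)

BE → H

Check BE → H: no single fragment contains all of {BEH}, and the restricted closure of {BE} across the fragments never reaches {H}.
BFH → DG is preserved.
B → DE is preserved.
CG → AF is preserved.
DF → B is preserved.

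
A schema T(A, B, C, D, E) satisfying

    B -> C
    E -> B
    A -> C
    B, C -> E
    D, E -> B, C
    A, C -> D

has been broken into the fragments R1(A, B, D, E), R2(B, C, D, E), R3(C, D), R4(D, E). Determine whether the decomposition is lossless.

Yes

Chase test. Columns are A, B, C, D, E; row i has aⱼ where attribute j ∈ Ri, else bᵢⱼ.
Initial tableau (one row per fragment):
  row 1: a1 a2 b13 a4 a5
  row 2: b21 a2 a3 a4 a5
  row 3: b31 b32 a3 a4 b35
  row 4: b41 b42 b43 a4 a5
Rows 1 and 2 agree on B; apply B→C and equate their C entries.
Rows 1 and 4 agree on E; apply E→B and equate their B entries.
Rows 1 and 4 agree on D, E; apply D, E→B, C and equate their B, C entries.
Row 1 is now all distinguished symbols — the join is lossless.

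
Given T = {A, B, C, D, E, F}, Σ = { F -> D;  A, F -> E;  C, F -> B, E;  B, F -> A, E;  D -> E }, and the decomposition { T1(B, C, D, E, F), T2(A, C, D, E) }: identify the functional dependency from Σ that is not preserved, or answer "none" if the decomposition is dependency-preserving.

Check B, F → A, E: no single fragment contains all of {A, B, E, F}, and the restricted closure of {B, F} across the fragments never reaches {A, E}.
F → D is preserved.
A, F → E is preserved.
C, F → B, E is preserved.
D → E is preserved.

B, F -> A, E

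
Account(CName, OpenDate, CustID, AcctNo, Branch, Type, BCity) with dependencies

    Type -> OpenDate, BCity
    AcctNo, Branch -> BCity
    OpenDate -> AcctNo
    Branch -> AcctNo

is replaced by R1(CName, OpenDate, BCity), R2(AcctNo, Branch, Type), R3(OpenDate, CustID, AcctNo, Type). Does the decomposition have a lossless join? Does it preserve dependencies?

Lossless test (chase): Rows 2 and 3 agree on Type; apply Type→OpenDate, BCity and equate their OpenDate, BCity entries. Rows 1 and 2 agree on OpenDate; apply OpenDate→AcctNo and equate their AcctNo entries. No row becomes fully distinguished — the join is lossy.
Dependency preservation: the restricted closure of {Type} across the fragments never reaches {OpenDate, BCity}, so Type → OpenDate, BCity cannot be enforced without a join — not preserved.

lossy and not dependency-preserving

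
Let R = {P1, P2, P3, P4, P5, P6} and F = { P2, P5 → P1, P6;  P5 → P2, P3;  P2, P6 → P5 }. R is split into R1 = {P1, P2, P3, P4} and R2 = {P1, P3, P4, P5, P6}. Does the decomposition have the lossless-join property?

No

Common attributes: R1 ∩ R2 = {P1, P3, P4}.
No dependency enlarges {P1, P3, P4}, so (P1, P3, P4)⁺ = {P1, P3, P4}.
The closure contains neither all of R1 = {P1, P2, P3, P4} nor all of R2 = {P1, P3, P4, P5, P6}, so the common attributes are not a superkey of either fragment. The join is lossy.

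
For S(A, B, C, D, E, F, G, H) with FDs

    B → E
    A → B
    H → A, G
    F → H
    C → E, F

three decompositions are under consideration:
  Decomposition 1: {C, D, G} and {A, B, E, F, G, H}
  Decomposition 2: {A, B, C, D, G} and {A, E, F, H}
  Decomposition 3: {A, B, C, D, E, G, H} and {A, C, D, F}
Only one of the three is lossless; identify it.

Decomposition 1: common = {G}, closure = {G} → lossy.
Decomposition 2: common = {A}, closure = {A, B, E} → lossy.
Decomposition 3: common = {A, C, D}, closure = {A, B, C, D, E, F, G, H} → lossless.

Decomposition 3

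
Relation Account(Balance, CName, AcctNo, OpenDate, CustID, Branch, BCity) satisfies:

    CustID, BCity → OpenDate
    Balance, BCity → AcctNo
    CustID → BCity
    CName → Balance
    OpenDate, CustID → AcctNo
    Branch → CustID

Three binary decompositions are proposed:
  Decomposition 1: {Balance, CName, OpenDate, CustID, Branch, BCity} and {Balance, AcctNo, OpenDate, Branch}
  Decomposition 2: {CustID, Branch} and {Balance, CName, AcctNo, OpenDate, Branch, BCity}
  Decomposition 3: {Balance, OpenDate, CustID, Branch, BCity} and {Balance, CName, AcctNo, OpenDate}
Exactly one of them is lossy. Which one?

Decomposition 3

Decomposition 1: common = {Balance, OpenDate, Branch}, closure = {Balance, AcctNo, OpenDate, CustID, Branch, BCity} → lossless.
Decomposition 2: common = {Branch}, closure = {AcctNo, OpenDate, CustID, Branch, BCity} → lossless.
Decomposition 3: common = {Balance, OpenDate}, closure = {Balance, OpenDate} → lossy.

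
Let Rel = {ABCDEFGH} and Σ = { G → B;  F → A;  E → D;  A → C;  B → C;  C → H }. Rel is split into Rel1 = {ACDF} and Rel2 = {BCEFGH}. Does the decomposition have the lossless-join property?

No

Common attributes: Rel1 ∩ Rel2 = {CF}.
Closure of {CF}: F → A applies, adding A; C → H applies, adding H. So (CF)⁺ = {ACFH}.
The closure contains neither all of Rel1 = {ACDF} nor all of Rel2 = {BCEFGH}, so the common attributes are not a superkey of either fragment. The join is lossy.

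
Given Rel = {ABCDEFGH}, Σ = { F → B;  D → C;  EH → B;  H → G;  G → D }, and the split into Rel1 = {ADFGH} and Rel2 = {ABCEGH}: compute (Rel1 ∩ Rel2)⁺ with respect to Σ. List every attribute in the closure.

Rel1 ∩ Rel2 = {AGH}.
G → D applies, adding D
D → C applies, adding C
Closure: {ACDGH}.

ACDGH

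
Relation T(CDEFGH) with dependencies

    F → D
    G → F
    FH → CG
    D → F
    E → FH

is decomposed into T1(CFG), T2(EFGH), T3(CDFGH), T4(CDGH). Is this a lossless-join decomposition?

Yes

Chase test. Columns are CDEFGH; row i has aⱼ where attribute j ∈ Ti, else bᵢⱼ.
Initial tableau (one row per fragment):
  row 1: a1 b12 b13 a4 a5 b16
  row 2: b21 b22 a3 a4 a5 a6
  row 3: a1 a2 b33 a4 a5 a6
  row 4: a1 a2 b43 b44 a5 a6
Rows 1 and 2 agree on F; apply F→D and equate their D entries.
Rows 1 and 3 agree on F; apply F→D and equate their D entries.
Rows 1 and 4 agree on G; apply G→F and equate their F entries.
Rows 2 and 3 agree on FH; apply FH→CG and equate their CG entries.
Row 2 is now all distinguished symbols — the join is lossless.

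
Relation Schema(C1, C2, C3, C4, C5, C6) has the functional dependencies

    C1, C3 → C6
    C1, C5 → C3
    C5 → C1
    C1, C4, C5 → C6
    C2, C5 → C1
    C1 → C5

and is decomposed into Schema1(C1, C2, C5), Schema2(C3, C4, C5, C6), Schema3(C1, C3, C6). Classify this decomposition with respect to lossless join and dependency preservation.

lossy but dependency-preserving

Lossless test (chase): Rows 1 and 2 agree on C5; apply C5→C1 and equate their C1 entries. Rows 1 and 3 agree on C1; apply C1→C5 and equate their C5 entries. Rows 1 and 2 agree on C1, C5; apply C1, C5→C3 and equate their C3 entries. Rows 1 and 2 agree on C1, C3; apply C1, C3→C6 and equate their C6 entries. No row becomes fully distinguished — the join is lossy.
Dependency preservation: C1, C5 → C3; C1, C4, C5 → C6 are not contained in any single fragment, but the restricted closure of each left-hand side across the fragments still reaches the right-hand side; the remaining FDs each lie inside some fragment. All dependencies are preserved.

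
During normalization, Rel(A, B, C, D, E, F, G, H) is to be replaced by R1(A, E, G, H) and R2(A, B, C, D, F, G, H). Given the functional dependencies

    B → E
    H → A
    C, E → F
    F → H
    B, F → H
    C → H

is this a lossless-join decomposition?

Common attributes: R1 ∩ R2 = {A, G, H}.
No dependency enlarges {A, G, H}, so (A, G, H)⁺ = {A, G, H}.
The closure contains neither all of R1 = {A, E, G, H} nor all of R2 = {A, B, C, D, F, G, H}, so the common attributes are not a superkey of either fragment. The join is lossy.

No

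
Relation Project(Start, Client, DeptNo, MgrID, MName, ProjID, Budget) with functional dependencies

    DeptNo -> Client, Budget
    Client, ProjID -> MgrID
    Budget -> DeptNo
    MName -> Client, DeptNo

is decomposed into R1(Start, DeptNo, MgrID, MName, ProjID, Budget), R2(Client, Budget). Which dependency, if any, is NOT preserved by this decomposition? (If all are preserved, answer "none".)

Check Client, ProjID → MgrID: no single fragment contains all of {Client, MgrID, ProjID}, and the restricted closure of {Client, ProjID} across the fragments never reaches {MgrID}.
DeptNo → Client, Budget is preserved.
Budget → DeptNo is preserved.
MName → Client, DeptNo is preserved.

Client, ProjID -> MgrID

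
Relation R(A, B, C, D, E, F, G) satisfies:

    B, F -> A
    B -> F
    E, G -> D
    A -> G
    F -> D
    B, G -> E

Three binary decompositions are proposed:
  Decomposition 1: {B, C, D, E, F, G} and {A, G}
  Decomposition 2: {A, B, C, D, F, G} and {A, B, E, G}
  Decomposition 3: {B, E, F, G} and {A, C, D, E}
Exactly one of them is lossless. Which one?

Decomposition 2

Decomposition 1: common = {G}, closure = {G} → lossy.
Decomposition 2: common = {A, B, G}, closure = {A, B, D, E, F, G} → lossless.
Decomposition 3: common = {E}, closure = {E} → lossy.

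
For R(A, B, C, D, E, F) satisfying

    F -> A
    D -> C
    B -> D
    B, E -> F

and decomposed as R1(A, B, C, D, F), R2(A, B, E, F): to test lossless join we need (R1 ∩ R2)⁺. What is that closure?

R1 ∩ R2 = {A, B, F}.
B → D applies, adding D
D → C applies, adding C
Closure: {A, B, C, D, F}.

A, B, C, D, F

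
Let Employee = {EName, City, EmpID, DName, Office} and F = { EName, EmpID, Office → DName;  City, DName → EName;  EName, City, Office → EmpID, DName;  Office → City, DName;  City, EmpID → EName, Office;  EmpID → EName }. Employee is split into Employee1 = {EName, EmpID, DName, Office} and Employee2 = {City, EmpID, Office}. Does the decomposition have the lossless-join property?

Yes

Common attributes: Employee1 ∩ Employee2 = {EmpID, Office}.
Closure of {EmpID, Office}: Office → City, DName applies, adding City, DName; City, EmpID → EName, Office applies, adding EName. So (EmpID, Office)⁺ = {EName, City, EmpID, DName, Office}.
This closure contains every attribute of Employee1, so Employee1 ∩ Employee2 → Employee1. The join is lossless.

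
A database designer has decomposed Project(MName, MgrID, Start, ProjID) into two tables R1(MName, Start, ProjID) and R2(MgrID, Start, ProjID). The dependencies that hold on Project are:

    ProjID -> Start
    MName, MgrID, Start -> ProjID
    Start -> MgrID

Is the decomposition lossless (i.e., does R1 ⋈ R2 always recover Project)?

Yes

Common attributes: R1 ∩ R2 = {Start, ProjID}.
Closure of {Start, ProjID}: Start → MgrID applies, adding MgrID. So (Start, ProjID)⁺ = {MgrID, Start, ProjID}.
This closure contains every attribute of R2, so R1 ∩ R2 → R2. The join is lossless.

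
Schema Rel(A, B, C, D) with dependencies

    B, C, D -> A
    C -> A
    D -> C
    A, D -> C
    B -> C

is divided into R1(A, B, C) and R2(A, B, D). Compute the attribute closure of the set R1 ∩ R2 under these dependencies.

A, B, C

R1 ∩ R2 = {A, B}.
B → C applies, adding C
Closure: {A, B, C}.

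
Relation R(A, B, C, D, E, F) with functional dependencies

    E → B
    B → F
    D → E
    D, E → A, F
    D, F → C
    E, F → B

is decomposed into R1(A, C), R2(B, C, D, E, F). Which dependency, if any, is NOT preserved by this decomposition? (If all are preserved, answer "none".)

Check D, E → A, F: no single fragment contains all of {A, D, E, F}, and the restricted closure of {D, E} across the fragments never reaches {A, F}.
E → B is preserved.
B → F is preserved.
D → E is preserved.
D, F → C is preserved.
E, F → B is preserved.

D, E → A, F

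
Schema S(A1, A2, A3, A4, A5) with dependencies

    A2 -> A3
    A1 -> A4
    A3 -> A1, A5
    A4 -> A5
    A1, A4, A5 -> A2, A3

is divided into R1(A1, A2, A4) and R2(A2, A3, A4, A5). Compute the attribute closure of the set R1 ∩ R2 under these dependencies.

A1, A2, A3, A4, A5

R1 ∩ R2 = {A2, A4}.
A2 → A3 applies, adding A3
A3 → A1, A5 applies, adding A1, A5
Closure: {A1, A2, A3, A4, A5}.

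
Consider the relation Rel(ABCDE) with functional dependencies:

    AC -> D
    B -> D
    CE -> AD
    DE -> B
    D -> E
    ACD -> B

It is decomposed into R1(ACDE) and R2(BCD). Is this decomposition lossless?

Common attributes: R1 ∩ R2 = {CD}.
Closure of {CD}: D → E applies, adding E; CE → AD applies, adding A; DE → B applies, adding B. So (CD)⁺ = {ABCDE}.
This closure contains every attribute of R1, so R1 ∩ R2 → R1. The join is lossless.

Yes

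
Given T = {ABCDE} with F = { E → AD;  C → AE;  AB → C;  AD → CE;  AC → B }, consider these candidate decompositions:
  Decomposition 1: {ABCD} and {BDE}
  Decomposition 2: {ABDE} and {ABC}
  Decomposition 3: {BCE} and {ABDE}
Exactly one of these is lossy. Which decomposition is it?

Decomposition 1

Decomposition 1: common = {BD}, closure = {BD} → lossy.
Decomposition 2: common = {AB}, closure = {ABCDE} → lossless.
Decomposition 3: common = {BE}, closure = {ABCDE} → lossless.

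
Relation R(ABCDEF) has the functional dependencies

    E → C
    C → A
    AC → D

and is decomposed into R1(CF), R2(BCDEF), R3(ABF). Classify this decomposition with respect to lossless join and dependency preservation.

lossy and not dependency-preserving

Lossless test (chase): Rows 1 and 2 agree on C; apply C→A and equate their A entries. Rows 1 and 2 agree on AC; apply AC→D and equate their D entries. No row becomes fully distinguished — the join is lossy.
Dependency preservation: the restricted closure of {C} across the fragments never reaches {A}, so C → A cannot be enforced without a join — not preserved.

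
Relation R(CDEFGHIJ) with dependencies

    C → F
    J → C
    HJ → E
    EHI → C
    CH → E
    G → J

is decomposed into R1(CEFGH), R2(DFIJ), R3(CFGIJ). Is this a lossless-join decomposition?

No

Chase test. Columns are CDEFGHIJ; row i has aⱼ where attribute j ∈ Ri, else bᵢⱼ.
Initial tableau (one row per fragment):
  row 1: a1 b12 a3 a4 a5 a6 b17 b18
  row 2: b21 a2 b23 a4 b25 b26 a7 a8
  row 3: a1 b32 b33 a4 a5 b36 a7 a8
Rows 2 and 3 agree on J; apply J→C and equate their C entries.
Rows 1 and 3 agree on G; apply G→J and equate their J entries.
No row becomes fully distinguished — the join is lossy.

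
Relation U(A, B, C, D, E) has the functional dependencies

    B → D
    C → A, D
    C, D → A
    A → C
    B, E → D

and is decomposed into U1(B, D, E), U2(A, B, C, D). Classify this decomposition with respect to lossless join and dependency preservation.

lossy but dependency-preserving

Lossless test: (B, D)⁺ = {B, D}, which is a superkey of neither fragment — lossy.
Dependency preservation: every FD's attributes lie within a single fragment, so each can be enforced locally — preserved.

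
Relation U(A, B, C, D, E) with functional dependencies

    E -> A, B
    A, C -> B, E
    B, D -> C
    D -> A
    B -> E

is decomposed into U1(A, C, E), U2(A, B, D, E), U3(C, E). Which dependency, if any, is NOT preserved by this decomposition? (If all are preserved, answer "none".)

Check B, D → C: no single fragment contains all of {B, C, D}, and the restricted closure of {B, D} across the fragments never reaches {C}.
E → A, B is preserved.
A, C → B, E is preserved.
D → A is preserved.
B → E is preserved.

B, D -> C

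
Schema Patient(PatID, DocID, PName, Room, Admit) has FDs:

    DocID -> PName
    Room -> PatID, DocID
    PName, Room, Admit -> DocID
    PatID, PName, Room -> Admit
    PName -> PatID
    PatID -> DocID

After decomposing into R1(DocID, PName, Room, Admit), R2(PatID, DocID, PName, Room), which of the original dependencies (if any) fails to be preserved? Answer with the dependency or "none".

DocID → PName lies within R1.
Room → PatID, DocID lies within R2.
PName, Room, Admit → DocID lies within R1.
PatID, PName, Room → Admit: restricted closure across fragments reaches Admit.
PName → PatID lies within R2.
PatID → DocID lies within R2.
Every dependency is enforceable on the fragments, so the decomposition is dependency-preserving.

none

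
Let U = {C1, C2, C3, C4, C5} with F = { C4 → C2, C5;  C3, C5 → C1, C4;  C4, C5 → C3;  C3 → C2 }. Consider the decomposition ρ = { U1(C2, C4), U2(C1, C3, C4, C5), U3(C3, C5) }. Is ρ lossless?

Chase test. Columns are C1, C2, C3, C4, C5; row i has aⱼ where attribute j ∈ Ui, else bᵢⱼ.
Initial tableau (one row per fragment):
  row 1: b11 a2 b13 a4 b15
  row 2: a1 b22 a3 a4 a5
  row 3: b31 b32 a3 b34 a5
Rows 1 and 2 agree on C4; apply C4→C2, C5 and equate their C2, C5 entries.
Rows 2 and 3 agree on C3, C5; apply C3, C5→C1, C4 and equate their C1, C4 entries.
Rows 1 and 2 agree on C4, C5; apply C4, C5→C3 and equate their C3 entries.
Rows 1 and 3 agree on C3; apply C3→C2 and equate their C2 entries.
Rows 1 and 2 agree on C3, C5; apply C3, C5→C1, C4 and equate their C1, C4 entries.
Row 1 is now all distinguished symbols — the join is lossless.

Yes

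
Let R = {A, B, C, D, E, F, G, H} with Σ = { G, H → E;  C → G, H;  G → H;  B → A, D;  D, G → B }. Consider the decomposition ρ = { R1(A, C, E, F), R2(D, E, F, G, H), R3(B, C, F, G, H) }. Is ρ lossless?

No

Chase test. Columns are A, B, C, D, E, F, G, H; row i has aⱼ where attribute j ∈ Ri, else bᵢⱼ.
Initial tableau (one row per fragment):
  row 1: a1 b12 a3 b14 a5 a6 b17 b18
  row 2: b21 b22 b23 a4 a5 a6 a7 a8
  row 3: b31 a2 a3 b34 b35 a6 a7 a8
Rows 2 and 3 agree on G, H; apply G, H→E and equate their E entries.
Rows 1 and 3 agree on C; apply C→G, H and equate their G, H entries.
No row becomes fully distinguished — the join is lossy.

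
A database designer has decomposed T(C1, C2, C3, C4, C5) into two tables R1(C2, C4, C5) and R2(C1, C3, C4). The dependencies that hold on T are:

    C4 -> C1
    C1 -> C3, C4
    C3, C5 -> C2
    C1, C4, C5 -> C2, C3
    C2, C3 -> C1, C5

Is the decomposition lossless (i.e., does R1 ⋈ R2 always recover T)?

Yes

Common attributes: R1 ∩ R2 = {C4}.
Closure of {C4}: C4 → C1 applies, adding C1; C1 → C3, C4 applies, adding C3. So (C4)⁺ = {C1, C3, C4}.
This closure contains every attribute of R2, so R1 ∩ R2 → R2. The join is lossless.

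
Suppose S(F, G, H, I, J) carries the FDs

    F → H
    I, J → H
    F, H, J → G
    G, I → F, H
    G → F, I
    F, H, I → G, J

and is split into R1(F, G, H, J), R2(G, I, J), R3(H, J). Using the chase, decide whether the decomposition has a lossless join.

Yes

Chase test. Columns are F, G, H, I, J; row i has aⱼ where attribute j ∈ Ri, else bᵢⱼ.
Initial tableau (one row per fragment):
  row 1: a1 a2 a3 b14 a5
  row 2: b21 a2 b23 a4 a5
  row 3: b31 b32 a3 b34 a5
Rows 1 and 2 agree on G; apply G→F, I and equate their F, I entries.
Rows 1 and 2 agree on F; apply F→H and equate their H entries.
Row 1 is now all distinguished symbols — the join is lossless.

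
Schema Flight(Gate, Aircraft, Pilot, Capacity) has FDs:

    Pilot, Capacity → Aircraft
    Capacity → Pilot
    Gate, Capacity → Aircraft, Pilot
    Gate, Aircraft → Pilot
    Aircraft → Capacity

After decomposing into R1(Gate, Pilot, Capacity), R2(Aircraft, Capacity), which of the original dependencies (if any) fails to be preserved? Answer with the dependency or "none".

none

Pilot, Capacity → Aircraft: restricted closure across fragments reaches Aircraft.
Capacity → Pilot lies within R1.
Gate, Capacity → Aircraft, Pilot: restricted closure across fragments reaches Aircraft, Pilot.
Gate, Aircraft → Pilot: restricted closure across fragments reaches Pilot.
Aircraft → Capacity lies within R2.
Every dependency is enforceable on the fragments, so the decomposition is dependency-preserving.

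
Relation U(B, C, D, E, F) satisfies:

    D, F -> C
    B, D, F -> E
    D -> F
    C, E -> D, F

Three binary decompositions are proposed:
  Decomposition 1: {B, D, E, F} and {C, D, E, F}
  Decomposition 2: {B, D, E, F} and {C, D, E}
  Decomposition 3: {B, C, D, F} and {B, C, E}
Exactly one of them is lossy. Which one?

Decomposition 1: common = {D, E, F}, closure = {C, D, E, F} → lossless.
Decomposition 2: common = {D, E}, closure = {C, D, E, F} → lossless.
Decomposition 3: common = {B, C}, closure = {B, C} → lossy.

Decomposition 3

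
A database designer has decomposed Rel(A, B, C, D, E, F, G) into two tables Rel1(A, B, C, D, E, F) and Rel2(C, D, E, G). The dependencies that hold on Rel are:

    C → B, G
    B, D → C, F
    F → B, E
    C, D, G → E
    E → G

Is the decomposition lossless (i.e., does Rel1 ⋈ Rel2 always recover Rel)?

Yes

Common attributes: Rel1 ∩ Rel2 = {C, D, E}.
Closure of {C, D, E}: C → B, G applies, adding B, G; B, D → C, F applies, adding F. So (C, D, E)⁺ = {B, C, D, E, F, G}.
This closure contains every attribute of Rel2, so Rel1 ∩ Rel2 → Rel2. The join is lossless.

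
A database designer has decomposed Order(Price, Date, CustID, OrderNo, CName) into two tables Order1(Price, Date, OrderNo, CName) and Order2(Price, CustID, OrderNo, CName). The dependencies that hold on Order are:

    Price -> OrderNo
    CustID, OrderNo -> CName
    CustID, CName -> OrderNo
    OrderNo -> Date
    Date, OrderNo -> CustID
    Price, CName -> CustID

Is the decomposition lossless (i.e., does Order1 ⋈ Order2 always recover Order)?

Common attributes: Order1 ∩ Order2 = {Price, OrderNo, CName}.
Closure of {Price, OrderNo, CName}: OrderNo → Date applies, adding Date; Date, OrderNo → CustID applies, adding CustID. So (Price, OrderNo, CName)⁺ = {Price, Date, CustID, OrderNo, CName}.
This closure contains every attribute of Order1, so Order1 ∩ Order2 → Order1. The join is lossless.

Yes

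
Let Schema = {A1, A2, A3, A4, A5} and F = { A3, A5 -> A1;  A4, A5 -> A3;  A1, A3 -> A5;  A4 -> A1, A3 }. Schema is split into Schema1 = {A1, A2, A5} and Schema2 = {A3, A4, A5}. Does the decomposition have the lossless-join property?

Common attributes: Schema1 ∩ Schema2 = {A5}.
No dependency enlarges {A5}, so (A5)⁺ = {A5}.
The closure contains neither all of Schema1 = {A1, A2, A5} nor all of Schema2 = {A3, A4, A5}, so the common attributes are not a superkey of either fragment. The join is lossy.

No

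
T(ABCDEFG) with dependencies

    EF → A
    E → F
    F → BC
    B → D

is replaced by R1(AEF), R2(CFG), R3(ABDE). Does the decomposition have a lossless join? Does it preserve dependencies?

lossy and not dependency-preserving

Lossless test (chase): Rows 1 and 3 agree on E; apply E→F and equate their F entries. Rows 1 and 2 agree on F; apply F→BC and equate their BC entries. Rows 1 and 3 agree on F; apply F→BC and equate their BC entries. Rows 1 and 2 agree on B; apply B→D and equate their D entries. Rows 1 and 3 agree on B; apply B→D and equate their D entries. No row becomes fully distinguished — the join is lossy.
Dependency preservation: the restricted closure of {F} across the fragments never reaches {BC}, so F → BC cannot be enforced without a join — not preserved.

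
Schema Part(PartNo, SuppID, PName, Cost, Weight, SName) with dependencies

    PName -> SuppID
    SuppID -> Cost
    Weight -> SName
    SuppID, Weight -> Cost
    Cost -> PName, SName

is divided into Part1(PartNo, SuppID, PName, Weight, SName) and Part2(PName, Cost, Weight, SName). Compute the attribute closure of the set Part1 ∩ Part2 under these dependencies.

Part1 ∩ Part2 = {PName, Weight, SName}.
PName → SuppID applies, adding SuppID
SuppID → Cost applies, adding Cost
Closure: {SuppID, PName, Cost, Weight, SName}.

SuppID, PName, Cost, Weight, SName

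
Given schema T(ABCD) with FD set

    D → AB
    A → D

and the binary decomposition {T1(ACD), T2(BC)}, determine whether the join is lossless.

No

Common attributes: T1 ∩ T2 = {C}.
No dependency enlarges {C}, so (C)⁺ = {C}.
The closure contains neither all of T1 = {ACD} nor all of T2 = {BC}, so the common attributes are not a superkey of either fragment. The join is lossy.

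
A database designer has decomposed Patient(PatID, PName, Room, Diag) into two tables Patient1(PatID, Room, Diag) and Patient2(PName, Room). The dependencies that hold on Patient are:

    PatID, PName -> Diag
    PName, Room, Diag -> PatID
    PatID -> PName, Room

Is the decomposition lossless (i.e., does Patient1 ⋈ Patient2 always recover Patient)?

Common attributes: Patient1 ∩ Patient2 = {Room}.
No dependency enlarges {Room}, so (Room)⁺ = {Room}.
The closure contains neither all of Patient1 = {PatID, Room, Diag} nor all of Patient2 = {PName, Room}, so the common attributes are not a superkey of either fragment. The join is lossy.

No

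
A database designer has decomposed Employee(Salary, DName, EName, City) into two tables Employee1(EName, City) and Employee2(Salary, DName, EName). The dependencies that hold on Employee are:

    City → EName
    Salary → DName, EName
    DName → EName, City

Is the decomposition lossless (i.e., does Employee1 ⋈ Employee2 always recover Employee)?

Common attributes: Employee1 ∩ Employee2 = {EName}.
No dependency enlarges {EName}, so (EName)⁺ = {EName}.
The closure contains neither all of Employee1 = {EName, City} nor all of Employee2 = {Salary, DName, EName}, so the common attributes are not a superkey of either fragment. The join is lossy.

No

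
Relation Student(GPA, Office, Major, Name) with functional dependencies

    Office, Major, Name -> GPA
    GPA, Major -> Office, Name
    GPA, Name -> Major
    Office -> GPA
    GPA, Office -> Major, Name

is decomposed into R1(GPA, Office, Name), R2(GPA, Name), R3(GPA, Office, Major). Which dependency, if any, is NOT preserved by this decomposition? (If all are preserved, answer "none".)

Office, Major, Name → GPA: restricted closure across fragments reaches GPA.
GPA, Major → Office, Name: restricted closure across fragments reaches Office, Name.
GPA, Name → Major: restricted closure across fragments reaches Major.
Office → GPA lies within R1.
GPA, Office → Major, Name: restricted closure across fragments reaches Major, Name.
Every dependency is enforceable on the fragments, so the decomposition is dependency-preserving.

none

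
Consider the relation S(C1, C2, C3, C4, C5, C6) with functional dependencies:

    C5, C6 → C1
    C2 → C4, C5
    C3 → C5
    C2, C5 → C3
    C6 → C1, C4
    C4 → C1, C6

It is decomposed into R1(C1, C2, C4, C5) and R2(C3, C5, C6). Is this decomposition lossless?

No

Common attributes: R1 ∩ R2 = {C5}.
No dependency enlarges {C5}, so (C5)⁺ = {C5}.
The closure contains neither all of R1 = {C1, C2, C4, C5} nor all of R2 = {C3, C5, C6}, so the common attributes are not a superkey of either fragment. The join is lossy.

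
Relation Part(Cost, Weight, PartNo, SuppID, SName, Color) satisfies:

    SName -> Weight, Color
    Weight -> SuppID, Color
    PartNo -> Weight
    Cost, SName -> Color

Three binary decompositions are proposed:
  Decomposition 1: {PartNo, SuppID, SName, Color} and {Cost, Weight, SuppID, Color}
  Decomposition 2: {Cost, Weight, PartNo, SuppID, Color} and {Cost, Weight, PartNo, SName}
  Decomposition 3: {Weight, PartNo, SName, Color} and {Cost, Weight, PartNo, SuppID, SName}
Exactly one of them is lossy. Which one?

Decomposition 1

Decomposition 1: common = {SuppID, Color}, closure = {SuppID, Color} → lossy.
Decomposition 2: common = {Cost, Weight, PartNo}, closure = {Cost, Weight, PartNo, SuppID, Color} → lossless.
Decomposition 3: common = {Weight, PartNo, SName}, closure = {Weight, PartNo, SuppID, SName, Color} → lossless.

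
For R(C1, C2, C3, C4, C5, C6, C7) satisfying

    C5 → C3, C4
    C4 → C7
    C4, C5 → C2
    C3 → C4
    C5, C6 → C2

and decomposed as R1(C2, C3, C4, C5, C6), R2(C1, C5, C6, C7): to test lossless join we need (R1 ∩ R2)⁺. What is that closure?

C2, C3, C4, C5, C6, C7

R1 ∩ R2 = {C5, C6}.
C5 → C3, C4 applies, adding C3, C4
C4 → C7 applies, adding C7
C4, C5 → C2 applies, adding C2
Closure: {C2, C3, C4, C5, C6, C7}.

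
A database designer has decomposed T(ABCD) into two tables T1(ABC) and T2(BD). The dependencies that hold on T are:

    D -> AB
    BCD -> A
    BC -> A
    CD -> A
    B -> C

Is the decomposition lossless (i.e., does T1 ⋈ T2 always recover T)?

Yes

Common attributes: T1 ∩ T2 = {B}.
Closure of {B}: B → C applies, adding C; BC → A applies, adding A. So (B)⁺ = {ABC}.
This closure contains every attribute of T1, so T1 ∩ T2 → T1. The join is lossless.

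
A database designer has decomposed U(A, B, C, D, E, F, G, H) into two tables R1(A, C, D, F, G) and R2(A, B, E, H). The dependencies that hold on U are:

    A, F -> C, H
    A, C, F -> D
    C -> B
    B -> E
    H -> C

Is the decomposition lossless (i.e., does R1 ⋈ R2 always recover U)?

No

Common attributes: R1 ∩ R2 = {A}.
No dependency enlarges {A}, so (A)⁺ = {A}.
The closure contains neither all of R1 = {A, C, D, F, G} nor all of R2 = {A, B, E, H}, so the common attributes are not a superkey of either fragment. The join is lossy.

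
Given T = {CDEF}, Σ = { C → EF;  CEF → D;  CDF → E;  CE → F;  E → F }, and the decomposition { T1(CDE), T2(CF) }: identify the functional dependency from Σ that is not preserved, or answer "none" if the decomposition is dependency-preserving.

Check E → F: no single fragment contains all of {EF}, and the restricted closure of {E} across the fragments never reaches {F}.
C → EF is preserved.
CEF → D is preserved.
CDF → E is preserved.
CE → F is preserved.

E → F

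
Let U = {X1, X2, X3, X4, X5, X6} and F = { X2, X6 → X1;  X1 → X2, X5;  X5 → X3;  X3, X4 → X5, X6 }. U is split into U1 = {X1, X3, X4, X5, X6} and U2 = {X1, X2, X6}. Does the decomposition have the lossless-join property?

Common attributes: U1 ∩ U2 = {X1, X6}.
Closure of {X1, X6}: X1 → X2, X5 applies, adding X2, X5; X5 → X3 applies, adding X3. So (X1, X6)⁺ = {X1, X2, X3, X5, X6}.
This closure contains every attribute of U2, so U1 ∩ U2 → U2. The join is lossless.

Yes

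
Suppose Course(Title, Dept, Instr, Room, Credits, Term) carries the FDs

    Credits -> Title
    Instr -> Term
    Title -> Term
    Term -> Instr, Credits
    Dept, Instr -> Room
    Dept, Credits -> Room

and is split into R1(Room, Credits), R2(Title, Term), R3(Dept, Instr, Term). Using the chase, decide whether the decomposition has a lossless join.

No

Chase test. Columns are Title, Dept, Instr, Room, Credits, Term; row i has aⱼ where attribute j ∈ Ri, else bᵢⱼ.
Initial tableau (one row per fragment):
  row 1: b11 b12 b13 a4 a5 b16
  row 2: a1 b22 b23 b24 b25 a6
  row 3: b31 a2 a3 b34 b35 a6
Rows 2 and 3 agree on Term; apply Term→Instr, Credits and equate their Instr, Credits entries.
Rows 2 and 3 agree on Credits; apply Credits→Title and equate their Title entries.
No row becomes fully distinguished — the join is lossy.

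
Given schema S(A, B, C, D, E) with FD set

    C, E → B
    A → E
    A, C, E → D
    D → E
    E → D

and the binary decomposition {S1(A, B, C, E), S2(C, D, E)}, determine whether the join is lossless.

Yes

Common attributes: S1 ∩ S2 = {C, E}.
Closure of {C, E}: C, E → B applies, adding B; E → D applies, adding D. So (C, E)⁺ = {B, C, D, E}.
This closure contains every attribute of S2, so S1 ∩ S2 → S2. The join is lossless.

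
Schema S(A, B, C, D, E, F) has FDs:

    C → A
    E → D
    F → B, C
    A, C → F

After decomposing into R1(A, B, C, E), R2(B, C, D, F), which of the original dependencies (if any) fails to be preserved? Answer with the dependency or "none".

E → D

Check E → D: no single fragment contains all of {D, E}, and the restricted closure of {E} across the fragments never reaches {D}.
C → A is preserved.
F → B, C is preserved.
A, C → F is preserved.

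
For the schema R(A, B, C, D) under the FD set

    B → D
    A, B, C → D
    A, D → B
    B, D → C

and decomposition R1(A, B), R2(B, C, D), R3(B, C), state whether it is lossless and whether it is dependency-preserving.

lossless but not dependency-preserving

Lossless test (chase): Rows 1 and 2 agree on B; apply B→D and equate their D entries. Rows 1 and 3 agree on B; apply B→D and equate their D entries. Rows 1 and 2 agree on B, D; apply B, D→C and equate their C entries. Row 1 is now all distinguished symbols — the join is lossless.
Dependency preservation: the restricted closure of {A, D} across the fragments never reaches {B}, so A, D → B cannot be enforced without a join — not preserved.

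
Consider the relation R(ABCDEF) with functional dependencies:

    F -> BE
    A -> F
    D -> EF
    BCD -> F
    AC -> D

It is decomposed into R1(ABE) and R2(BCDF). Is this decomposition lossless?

Common attributes: R1 ∩ R2 = {B}.
No dependency enlarges {B}, so (B)⁺ = {B}.
The closure contains neither all of R1 = {ABE} nor all of R2 = {BCDF}, so the common attributes are not a superkey of either fragment. The join is lossy.

No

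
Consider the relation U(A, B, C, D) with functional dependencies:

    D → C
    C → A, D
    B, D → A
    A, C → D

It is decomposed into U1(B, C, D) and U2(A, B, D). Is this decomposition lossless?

Yes

Common attributes: U1 ∩ U2 = {B, D}.
Closure of {B, D}: D → C applies, adding C; C → A, D applies, adding A. So (B, D)⁺ = {A, B, C, D}.
This closure contains every attribute of U1, so U1 ∩ U2 → U1. The join is lossless.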